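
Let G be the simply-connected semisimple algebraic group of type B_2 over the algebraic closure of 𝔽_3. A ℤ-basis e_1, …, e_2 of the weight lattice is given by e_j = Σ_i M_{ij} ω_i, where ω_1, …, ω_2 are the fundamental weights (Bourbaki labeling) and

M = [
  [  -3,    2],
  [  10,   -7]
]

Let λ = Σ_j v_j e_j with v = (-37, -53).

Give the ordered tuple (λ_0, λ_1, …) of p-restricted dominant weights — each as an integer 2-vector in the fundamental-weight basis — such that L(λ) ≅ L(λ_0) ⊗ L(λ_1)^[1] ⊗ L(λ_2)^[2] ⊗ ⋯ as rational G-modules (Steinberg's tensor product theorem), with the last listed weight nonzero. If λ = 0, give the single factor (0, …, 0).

Compute c_i = Σ_j M_{ij} v_j with v = (-37, -53):
  c_1 = (-3)·(-37) + (2)·(-53) = 5
  c_2 = (10)·(-37) + (-7)·(-53) = 1
Expand coordinatewise in base 3:
  c_1 = 5 = 2·3^0 + 1·3^1
  c_2 = 1 = 1·3^0
λ_0 = (2, 1)
λ_1 = (1, 0)

((2, 1), (1, 0))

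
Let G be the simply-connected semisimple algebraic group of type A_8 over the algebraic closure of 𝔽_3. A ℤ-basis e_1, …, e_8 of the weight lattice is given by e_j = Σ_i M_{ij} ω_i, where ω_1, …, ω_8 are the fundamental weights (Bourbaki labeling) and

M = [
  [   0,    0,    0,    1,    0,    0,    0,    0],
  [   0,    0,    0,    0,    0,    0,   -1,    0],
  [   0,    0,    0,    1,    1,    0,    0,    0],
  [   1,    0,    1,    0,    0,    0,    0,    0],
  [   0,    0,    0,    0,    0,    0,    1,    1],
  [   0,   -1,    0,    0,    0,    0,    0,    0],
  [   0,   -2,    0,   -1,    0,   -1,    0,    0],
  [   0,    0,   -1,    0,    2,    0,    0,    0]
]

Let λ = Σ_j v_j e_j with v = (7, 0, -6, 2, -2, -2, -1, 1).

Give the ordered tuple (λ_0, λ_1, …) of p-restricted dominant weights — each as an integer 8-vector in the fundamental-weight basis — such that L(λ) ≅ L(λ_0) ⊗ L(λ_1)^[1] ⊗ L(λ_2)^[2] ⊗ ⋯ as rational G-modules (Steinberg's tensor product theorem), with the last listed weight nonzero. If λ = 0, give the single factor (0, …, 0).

((2, 1, 0, 1, 0, 0, 0, 2),)

Converting to the ω-basis (c_i = row i of M dotted with v = (7, 0, -6, 2, -2, -2, -1, 1)):
  c_1 = (0)·(7) + (0)·(0) + (0)·(-6) + (1)·(2) + (0)·(-2) + (0)·(-2) + (0)·(-1) + (0)·(1) = 2
  c_2 = (0)·(7) + (0)·(0) + (0)·(-6) + (0)·(2) + (0)·(-2) + (0)·(-2) + (-1)·(-1) + (0)·(1) = 1
  c_3 = (0)·(7) + (0)·(0) + (0)·(-6) + (1)·(2) + (1)·(-2) + (0)·(-2) + (0)·(-1) + (0)·(1) = 0
  c_4 = (1)·(7) + (0)·(0) + (1)·(-6) + (0)·(2) + (0)·(-2) + (0)·(-2) + (0)·(-1) + (0)·(1) = 1
  c_5 = (0)·(7) + (0)·(0) + (0)·(-6) + (0)·(2) + (0)·(-2) + (0)·(-2) + (1)·(-1) + (1)·(1) = 0
  c_6 = (0)·(7) + (-1)·(0) + (0)·(-6) + (0)·(2) + (0)·(-2) + (0)·(-2) + (0)·(-1) + (0)·(1) = 0
  c_7 = (0)·(7) + (-2)·(0) + (0)·(-6) + (-1)·(2) + (0)·(-2) + (-1)·(-2) + (0)·(-1) + (0)·(1) = 0
  c_8 = (0)·(7) + (0)·(0) + (-1)·(-6) + (0)·(2) + (2)·(-2) + (0)·(-2) + (0)·(-1) + (0)·(1) = 2
Base-3 expansion of each c_i:
  c_1 = 2 = 2·3^0
  c_2 = 1 = 1·3^0
  c_3 = 0
  c_4 = 1 = 1·3^0
  c_5 = 0
  c_6 = 0
  c_7 = 0
  c_8 = 2 = 2·3^0
λ_0 = (2, 1, 0, 1, 0, 0, 0, 2)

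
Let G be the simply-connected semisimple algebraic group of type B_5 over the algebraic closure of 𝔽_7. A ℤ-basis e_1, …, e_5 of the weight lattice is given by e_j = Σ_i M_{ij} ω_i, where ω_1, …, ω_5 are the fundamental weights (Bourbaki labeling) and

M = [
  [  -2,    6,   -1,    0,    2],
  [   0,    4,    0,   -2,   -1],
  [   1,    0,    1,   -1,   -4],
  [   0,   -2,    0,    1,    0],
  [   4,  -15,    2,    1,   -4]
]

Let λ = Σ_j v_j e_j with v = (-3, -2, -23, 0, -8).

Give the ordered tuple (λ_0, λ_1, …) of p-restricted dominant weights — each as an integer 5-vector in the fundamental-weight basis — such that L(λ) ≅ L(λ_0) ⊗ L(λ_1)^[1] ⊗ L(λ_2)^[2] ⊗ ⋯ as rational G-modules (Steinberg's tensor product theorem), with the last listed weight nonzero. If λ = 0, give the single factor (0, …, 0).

((1, 0, 6, 4, 4),)

ω-coordinates c = M·v, v = (-3, -2, -23, 0, -8):
  c_1 = (-2)·(-3) + (6)·(-2) + (-1)·(-23) + (0)·(0) + (2)·(-8) = 1
  c_2 = (0)·(-3) + (4)·(-2) + (0)·(-23) + (-2)·(0) + (-1)·(-8) = 0
  c_3 = (1)·(-3) + (0)·(-2) + (1)·(-23) + (-1)·(0) + (-4)·(-8) = 6
  c_4 = (0)·(-3) + (-2)·(-2) + (0)·(-23) + (1)·(0) + (0)·(-8) = 4
  c_5 = (4)·(-3) + (-15)·(-2) + (2)·(-23) + (1)·(0) + (-4)·(-8) = 4
Base-7 expansion of each c_i:
  c_1 = 1 = 1·7^0
  c_2 = 0
  c_3 = 6 = 6·7^0
  c_4 = 4 = 4·7^0
  c_5 = 4 = 4·7^0
p-restricted factor λ_0 = (1, 0, 6, 4, 4)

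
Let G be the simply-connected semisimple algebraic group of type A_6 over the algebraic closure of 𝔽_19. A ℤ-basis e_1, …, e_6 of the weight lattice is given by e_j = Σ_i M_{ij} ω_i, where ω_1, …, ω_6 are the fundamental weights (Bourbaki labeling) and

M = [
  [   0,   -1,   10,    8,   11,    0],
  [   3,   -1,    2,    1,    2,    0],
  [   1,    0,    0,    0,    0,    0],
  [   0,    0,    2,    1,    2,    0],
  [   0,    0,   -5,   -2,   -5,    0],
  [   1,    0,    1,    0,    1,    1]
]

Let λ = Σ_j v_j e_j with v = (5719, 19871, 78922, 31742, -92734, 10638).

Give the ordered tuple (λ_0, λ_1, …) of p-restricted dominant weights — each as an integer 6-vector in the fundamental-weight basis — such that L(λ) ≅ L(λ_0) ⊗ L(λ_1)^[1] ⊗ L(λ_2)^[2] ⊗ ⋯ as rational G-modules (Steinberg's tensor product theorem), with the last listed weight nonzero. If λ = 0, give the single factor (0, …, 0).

((0, 17, 0, 14, 9, 18), (17, 16, 16, 7, 8, 0), (8, 3, 15, 11, 15, 7))

Converting to the ω-basis (c_i = row i of M dotted with v = (5719, 19871, 78922, 31742, -92734, 10638)):
  c_1 = 0*5719 + -1*19871 + 10*78922 + 8*31742 + 11*-92734 + 0*10638 = 3211
  c_2 = 3*5719 + -1*19871 + 2*78922 + 1*31742 + 2*-92734 + 0*10638 = 1404
  c_3 = 1*5719 + 0*19871 + 0*78922 + 0*31742 + 0*-92734 + 0*10638 = 5719
  c_4 = 0*5719 + 0*19871 + 2*78922 + 1*31742 + 2*-92734 + 0*10638 = 4118
  c_5 = 0*5719 + 0*19871 + -5*78922 + -2*31742 + -5*-92734 + 0*10638 = 5576
  c_6 = 1*5719 + 0*19871 + 1*78922 + 0*31742 + 1*-92734 + 1*10638 = 2545
p = 19; digits c_i = Σ_j d_{ij}·19^j, 0 ≤ d_{ij} < 19:
  c_1 = 3211 = 0·19^0 + 17·19^1 + 8·19^2
  c_2 = 1404 = 17·19^0 + 16·19^1 + 3·19^2
  c_3 = 5719 = 0·19^0 + 16·19^1 + 15·19^2
  c_4 = 4118 = 14·19^0 + 7·19^1 + 11·19^2
  c_5 = 5576 = 9·19^0 + 8·19^1 + 15·19^2
  c_6 = 2545 = 18·19^0 + 0·19^1 + 7·19^2
λ_0 = (0, 17, 0, 14, 9, 18)
λ_1 = (17, 16, 16, 7, 8, 0)
λ_2 = (8, 3, 15, 11, 15, 7)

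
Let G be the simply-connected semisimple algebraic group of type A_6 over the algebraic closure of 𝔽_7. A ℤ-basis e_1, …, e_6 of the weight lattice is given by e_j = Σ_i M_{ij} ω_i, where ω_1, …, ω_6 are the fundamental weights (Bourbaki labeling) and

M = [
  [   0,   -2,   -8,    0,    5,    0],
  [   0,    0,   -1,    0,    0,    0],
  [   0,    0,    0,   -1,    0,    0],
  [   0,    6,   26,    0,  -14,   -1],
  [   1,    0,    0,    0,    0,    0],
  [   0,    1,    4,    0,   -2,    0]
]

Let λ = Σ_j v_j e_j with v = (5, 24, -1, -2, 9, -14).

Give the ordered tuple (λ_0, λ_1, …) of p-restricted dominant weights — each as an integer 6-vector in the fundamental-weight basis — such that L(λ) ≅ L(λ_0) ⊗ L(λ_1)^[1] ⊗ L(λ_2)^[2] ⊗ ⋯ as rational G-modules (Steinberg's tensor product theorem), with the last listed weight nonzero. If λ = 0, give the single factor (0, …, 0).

Compute c_i = Σ_j M_{ij} v_j with v = (5, 24, -1, -2, 9, -14):
  c_1 = 0*5 + -2*24 + -8*-1 + 0*-2 + 5*9 + 0*-14 = 5
  c_2 = 0*5 + 0*24 + -1*-1 + 0*-2 + 0*9 + 0*-14 = 1
  c_3 = 0*5 + 0*24 + 0*-1 + -1*-2 + 0*9 + 0*-14 = 2
  c_4 = 0*5 + 6*24 + 26*-1 + 0*-2 + -14*9 + -1*-14 = 6
  c_5 = 1*5 + 0*24 + 0*-1 + 0*-2 + 0*9 + 0*-14 = 5
  c_6 = 0*5 + 1*24 + 4*-1 + 0*-2 + -2*9 + 0*-14 = 2
Expand coordinatewise in base 7:
  c_1 = 5 = 5·7^0
  c_2 = 1 = 1·7^0
  c_3 = 2 = 2·7^0
  c_4 = 6 = 6·7^0
  c_5 = 5 = 5·7^0
  c_6 = 2 = 2·7^0
λ_0 = (5, 1, 2, 6, 5, 2)

((5, 1, 2, 6, 5, 2),)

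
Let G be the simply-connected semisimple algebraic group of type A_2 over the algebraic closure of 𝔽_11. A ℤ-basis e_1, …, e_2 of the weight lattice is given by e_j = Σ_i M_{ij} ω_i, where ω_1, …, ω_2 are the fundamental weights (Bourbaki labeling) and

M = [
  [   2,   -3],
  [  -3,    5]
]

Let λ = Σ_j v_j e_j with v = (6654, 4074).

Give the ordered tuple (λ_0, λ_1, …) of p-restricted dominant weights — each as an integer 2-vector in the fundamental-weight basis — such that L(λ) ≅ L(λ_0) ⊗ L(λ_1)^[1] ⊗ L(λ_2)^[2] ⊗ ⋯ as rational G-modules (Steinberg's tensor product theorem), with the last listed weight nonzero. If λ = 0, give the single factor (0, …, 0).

Converting to the ω-basis (c_i = row i of M dotted with v = (6654, 4074)):
  c_1 = 2*6654 + -3*4074 = 1086
  c_2 = -3*6654 + 5*4074 = 408
Base-11 expansion of each c_i:
  c_1 = 1086 = 8·11^0 + 10·11^1 + 8·11^2
  c_2 = 408 = 1·11^0 + 4·11^1 + 3·11^2
Factor λ_0 = (8, 1)
Factor λ_1 = (10, 4)
Factor λ_2 = (8, 3)

((8, 1), (10, 4), (8, 3))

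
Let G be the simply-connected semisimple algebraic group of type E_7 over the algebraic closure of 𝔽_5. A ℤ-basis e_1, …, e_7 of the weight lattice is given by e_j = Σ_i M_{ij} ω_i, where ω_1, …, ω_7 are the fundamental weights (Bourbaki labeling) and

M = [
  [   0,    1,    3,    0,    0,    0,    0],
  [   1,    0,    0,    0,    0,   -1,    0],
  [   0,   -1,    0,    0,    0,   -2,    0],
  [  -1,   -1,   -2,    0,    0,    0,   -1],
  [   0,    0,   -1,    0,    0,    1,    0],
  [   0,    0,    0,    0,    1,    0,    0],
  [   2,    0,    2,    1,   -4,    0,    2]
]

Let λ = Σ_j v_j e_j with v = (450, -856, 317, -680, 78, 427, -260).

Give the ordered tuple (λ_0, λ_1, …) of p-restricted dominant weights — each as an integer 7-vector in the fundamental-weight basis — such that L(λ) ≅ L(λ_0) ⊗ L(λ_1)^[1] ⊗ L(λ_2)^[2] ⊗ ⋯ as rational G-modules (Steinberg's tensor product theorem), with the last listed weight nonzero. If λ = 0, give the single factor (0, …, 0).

ω-coordinates c = M·v, v = (450, -856, 317, -680, 78, 427, -260):
  c_1 = (0)·(450) + (1)·(-856) + (3)·(317) + (0)·(-680) + (0)·(78) + (0)·(427) + (0)·(-260) = 95
  c_2 = (1)·(450) + (0)·(-856) + (0)·(317) + (0)·(-680) + (0)·(78) + (-1)·(427) + (0)·(-260) = 23
  c_3 = (0)·(450) + (-1)·(-856) + (0)·(317) + (0)·(-680) + (0)·(78) + (-2)·(427) + (0)·(-260) = 2
  c_4 = (-1)·(450) + (-1)·(-856) + (-2)·(317) + (0)·(-680) + (0)·(78) + (0)·(427) + (-1)·(-260) = 32
  c_5 = (0)·(450) + (0)·(-856) + (-1)·(317) + (0)·(-680) + (0)·(78) + (1)·(427) + (0)·(-260) = 110
  c_6 = (0)·(450) + (0)·(-856) + (0)·(317) + (0)·(-680) + (1)·(78) + (0)·(427) + (0)·(-260) = 78
  c_7 = (2)·(450) + (0)·(-856) + (2)·(317) + (1)·(-680) + (-4)·(78) + (0)·(427) + (2)·(-260) = 22
Expand coordinatewise in base 5:
  c_1 = 95 = 0·5^0 + 4·5^1 + 3·5^2
  c_2 = 23 = 3·5^0 + 4·5^1
  c_3 = 2 = 2·5^0
  c_4 = 32 = 2·5^0 + 1·5^1 + 1·5^2
  c_5 = 110 = 0·5^0 + 2·5^1 + 4·5^2
  c_6 = 78 = 3·5^0 + 0·5^1 + 3·5^2
  c_7 = 22 = 2·5^0 + 4·5^1
Factor λ_0 = (0, 3, 2, 2, 0, 3, 2)
Factor λ_1 = (4, 4, 0, 1, 2, 0, 4)
Factor λ_2 = (3, 0, 0, 1, 4, 3, 0)

((0, 3, 2, 2, 0, 3, 2), (4, 4, 0, 1, 2, 0, 4), (3, 0, 0, 1, 4, 3, 0))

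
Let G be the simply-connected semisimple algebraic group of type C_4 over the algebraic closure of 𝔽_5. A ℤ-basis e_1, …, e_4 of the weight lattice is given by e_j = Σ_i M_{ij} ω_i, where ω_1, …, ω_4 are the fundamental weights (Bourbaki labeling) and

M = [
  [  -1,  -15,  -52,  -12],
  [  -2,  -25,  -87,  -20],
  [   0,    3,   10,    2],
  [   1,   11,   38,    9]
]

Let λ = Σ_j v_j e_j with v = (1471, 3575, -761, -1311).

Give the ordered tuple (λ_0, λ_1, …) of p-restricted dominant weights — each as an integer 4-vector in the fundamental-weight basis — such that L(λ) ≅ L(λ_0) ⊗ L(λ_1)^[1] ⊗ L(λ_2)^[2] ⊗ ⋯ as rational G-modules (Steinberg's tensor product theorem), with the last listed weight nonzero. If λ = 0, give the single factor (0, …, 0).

Change of basis e → ω: c = M·v where v = (1471, 3575, -761, -1311):
  c_1 = -1*1471 + -15*3575 + -52*-761 + -12*-1311 = 208
  c_2 = -2*1471 + -25*3575 + -87*-761 + -20*-1311 = 110
  c_3 = 0*1471 + 3*3575 + 10*-761 + 2*-1311 = 493
  c_4 = 1*1471 + 11*3575 + 38*-761 + 9*-1311 = 79
Writing each c_i in base p = 5:
  c_1 = 208 = 3·5^0 + 1·5^1 + 3·5^2 + 1·5^3
  c_2 = 110 = 0·5^0 + 2·5^1 + 4·5^2
  c_3 = 493 = 3·5^0 + 3·5^1 + 4·5^2 + 3·5^3
  c_4 = 79 = 4·5^0 + 0·5^1 + 3·5^2
Factor λ_0 = (3, 0, 3, 4)
Factor λ_1 = (1, 2, 3, 0)
Factor λ_2 = (3, 4, 4, 3)
Factor λ_3 = (1, 0, 3, 0)

((3, 0, 3, 4), (1, 2, 3, 0), (3, 4, 4, 3), (1, 0, 3, 0))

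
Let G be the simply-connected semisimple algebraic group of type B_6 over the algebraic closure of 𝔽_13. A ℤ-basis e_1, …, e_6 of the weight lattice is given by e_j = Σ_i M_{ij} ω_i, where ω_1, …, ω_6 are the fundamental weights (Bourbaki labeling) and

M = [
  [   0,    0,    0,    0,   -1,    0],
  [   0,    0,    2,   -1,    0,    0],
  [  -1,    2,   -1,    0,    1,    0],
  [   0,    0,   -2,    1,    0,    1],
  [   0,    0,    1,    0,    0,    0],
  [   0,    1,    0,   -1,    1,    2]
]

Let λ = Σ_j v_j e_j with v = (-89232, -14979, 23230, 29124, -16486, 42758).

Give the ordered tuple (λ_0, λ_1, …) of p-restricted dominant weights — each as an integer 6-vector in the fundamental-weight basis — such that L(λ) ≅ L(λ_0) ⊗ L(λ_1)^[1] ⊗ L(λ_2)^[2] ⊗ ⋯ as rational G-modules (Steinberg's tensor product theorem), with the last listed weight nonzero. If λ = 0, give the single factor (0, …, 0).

Converting to the ω-basis (c_i = row i of M dotted with v = (-89232, -14979, 23230, 29124, -16486, 42758)):
  c_1 = 0*-89232 + 0*-14979 + 0*23230 + 0*29124 + -1*-16486 + 0*42758 = 16486
  c_2 = 0*-89232 + 0*-14979 + 2*23230 + -1*29124 + 0*-16486 + 0*42758 = 17336
  c_3 = -1*-89232 + 2*-14979 + -1*23230 + 0*29124 + 1*-16486 + 0*42758 = 19558
  c_4 = 0*-89232 + 0*-14979 + -2*23230 + 1*29124 + 0*-16486 + 1*42758 = 25422
  c_5 = 0*-89232 + 0*-14979 + 1*23230 + 0*29124 + 0*-16486 + 0*42758 = 23230
  c_6 = 0*-89232 + 1*-14979 + 0*23230 + -1*29124 + 1*-16486 + 2*42758 = 24927
p = 13; digits c_i = Σ_j d_{ij}·13^j, 0 ≤ d_{ij} < 13:
  c_1 = 16486 = 2·13^0 + 7·13^1 + 6·13^2 + 7·13^3
  c_2 = 17336 = 7·13^0 + 7·13^1 + 11·13^2 + 7·13^3
  c_3 = 19558 = 6·13^0 + 9·13^1 + 11·13^2 + 8·13^3
  c_4 = 25422 = 7·13^0 + 5·13^1 + 7·13^2 + 11·13^3
  c_5 = 23230 = 12·13^0 + 5·13^1 + 7·13^2 + 10·13^3
  c_6 = 24927 = 6·13^0 + 6·13^1 + 4·13^2 + 11·13^3
p-restricted factor λ_0 = (2, 7, 6, 7, 12, 6)
p-restricted factor λ_1 = (7, 7, 9, 5, 5, 6)
p-restricted factor λ_2 = (6, 11, 11, 7, 7, 4)
p-restricted factor λ_3 = (7, 7, 8, 11, 10, 11)

((2, 7, 6, 7, 12, 6), (7, 7, 9, 5, 5, 6), (6, 11, 11, 7, 7, 4), (7, 7, 8, 11, 10, 11))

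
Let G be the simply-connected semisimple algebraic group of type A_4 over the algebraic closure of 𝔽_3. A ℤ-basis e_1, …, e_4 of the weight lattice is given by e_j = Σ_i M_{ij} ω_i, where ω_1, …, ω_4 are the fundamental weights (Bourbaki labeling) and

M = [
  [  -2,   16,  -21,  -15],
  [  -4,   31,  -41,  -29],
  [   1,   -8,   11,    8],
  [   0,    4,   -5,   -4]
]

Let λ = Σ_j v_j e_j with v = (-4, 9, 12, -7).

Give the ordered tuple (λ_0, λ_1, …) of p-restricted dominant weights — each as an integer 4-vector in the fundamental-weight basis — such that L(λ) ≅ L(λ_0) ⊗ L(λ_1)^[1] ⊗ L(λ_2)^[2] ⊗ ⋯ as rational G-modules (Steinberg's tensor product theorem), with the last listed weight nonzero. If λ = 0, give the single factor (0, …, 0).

ω-coordinates c = M·v, v = (-4, 9, 12, -7):
  c_1 = -2*-4 + 16*9 + -21*12 + -15*-7 = 5
  c_2 = -4*-4 + 31*9 + -41*12 + -29*-7 = 6
  c_3 = 1*-4 + -8*9 + 11*12 + 8*-7 = 0
  c_4 = 0*-4 + 4*9 + -5*12 + -4*-7 = 4
Base-3 expansion of each c_i:
  c_1 = 5 = 2·3^0 + 1·3^1
  c_2 = 6 = 0·3^0 + 2·3^1
  c_3 = 0
  c_4 = 4 = 1·3^0 + 1·3^1
λ_0 = (2, 0, 0, 1)
λ_1 = (1, 2, 0, 1)

((2, 0, 0, 1), (1, 2, 0, 1))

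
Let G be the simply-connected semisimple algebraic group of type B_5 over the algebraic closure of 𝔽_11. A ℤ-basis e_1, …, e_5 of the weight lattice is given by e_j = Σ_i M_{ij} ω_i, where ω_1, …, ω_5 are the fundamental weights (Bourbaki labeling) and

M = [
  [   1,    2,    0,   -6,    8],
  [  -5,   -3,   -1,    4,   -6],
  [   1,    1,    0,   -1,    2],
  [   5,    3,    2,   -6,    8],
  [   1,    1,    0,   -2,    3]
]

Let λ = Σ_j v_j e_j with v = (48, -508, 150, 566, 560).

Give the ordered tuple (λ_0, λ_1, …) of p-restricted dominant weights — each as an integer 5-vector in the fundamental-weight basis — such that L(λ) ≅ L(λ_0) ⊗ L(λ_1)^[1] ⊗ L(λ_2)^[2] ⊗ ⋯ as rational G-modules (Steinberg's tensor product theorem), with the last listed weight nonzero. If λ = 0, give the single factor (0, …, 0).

ω-coordinates c = M·v, v = (48, -508, 150, 566, 560):
  c_1 = (1)·(48) + (2)·(-508) + (0)·(150) + (-6)·(566) + (8)·(560) = 116
  c_2 = (-5)·(48) + (-3)·(-508) + (-1)·(150) + (4)·(566) + (-6)·(560) = 38
  c_3 = (1)·(48) + (1)·(-508) + (0)·(150) + (-1)·(566) + (2)·(560) = 94
  c_4 = (5)·(48) + (3)·(-508) + (2)·(150) + (-6)·(566) + (8)·(560) = 100
  c_5 = (1)·(48) + (1)·(-508) + (0)·(150) + (-2)·(566) + (3)·(560) = 88
Base-11 expansion of each c_i:
  c_1 = 116 = 6·11^0 + 10·11^1
  c_2 = 38 = 5·11^0 + 3·11^1
  c_3 = 94 = 6·11^0 + 8·11^1
  c_4 = 100 = 1·11^0 + 9·11^1
  c_5 = 88 = 0·11^0 + 8·11^1
p-restricted factor λ_0 = (6, 5, 6, 1, 0)
p-restricted factor λ_1 = (10, 3, 8, 9, 8)

((6, 5, 6, 1, 0), (10, 3, 8, 9, 8))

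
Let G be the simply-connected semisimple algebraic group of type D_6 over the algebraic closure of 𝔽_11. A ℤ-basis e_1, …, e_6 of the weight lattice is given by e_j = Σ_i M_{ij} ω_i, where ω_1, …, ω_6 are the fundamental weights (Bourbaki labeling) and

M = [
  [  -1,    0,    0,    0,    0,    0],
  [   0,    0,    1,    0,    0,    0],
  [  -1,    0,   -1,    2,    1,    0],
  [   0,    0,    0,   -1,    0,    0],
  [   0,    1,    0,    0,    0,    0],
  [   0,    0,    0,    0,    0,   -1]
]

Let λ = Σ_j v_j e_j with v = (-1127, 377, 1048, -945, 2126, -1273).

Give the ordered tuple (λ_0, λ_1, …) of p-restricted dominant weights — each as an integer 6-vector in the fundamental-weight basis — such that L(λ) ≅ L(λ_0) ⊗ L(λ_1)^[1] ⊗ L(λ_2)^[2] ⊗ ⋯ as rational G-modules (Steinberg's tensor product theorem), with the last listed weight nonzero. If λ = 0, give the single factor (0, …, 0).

((5, 3, 7, 10, 3, 8), (3, 7, 6, 8, 1, 5), (9, 8, 2, 7, 3, 10))

In the fundamental-weight basis, λ has coordinates c = M·v (v = (-1127, 377, 1048, -945, 2126, -1273)):
  c_1 = -1*-1127 + 0*377 + 0*1048 + 0*-945 + 0*2126 + 0*-1273 = 1127
  c_2 = 0*-1127 + 0*377 + 1*1048 + 0*-945 + 0*2126 + 0*-1273 = 1048
  c_3 = -1*-1127 + 0*377 + -1*1048 + 2*-945 + 1*2126 + 0*-1273 = 315
  c_4 = 0*-1127 + 0*377 + 0*1048 + -1*-945 + 0*2126 + 0*-1273 = 945
  c_5 = 0*-1127 + 1*377 + 0*1048 + 0*-945 + 0*2126 + 0*-1273 = 377
  c_6 = 0*-1127 + 0*377 + 0*1048 + 0*-945 + 0*2126 + -1*-1273 = 1273
Base-11 expansion of each c_i:
  c_1 = 1127 = 5·11^0 + 3·11^1 + 9·11^2
  c_2 = 1048 = 3·11^0 + 7·11^1 + 8·11^2
  c_3 = 315 = 7·11^0 + 6·11^1 + 2·11^2
  c_4 = 945 = 10·11^0 + 8·11^1 + 7·11^2
  c_5 = 377 = 3·11^0 + 1·11^1 + 3·11^2
  c_6 = 1273 = 8·11^0 + 5·11^1 + 10·11^2
Factor λ_0 = (5, 3, 7, 10, 3, 8)
Factor λ_1 = (3, 7, 6, 8, 1, 5)
Factor λ_2 = (9, 8, 2, 7, 3, 10)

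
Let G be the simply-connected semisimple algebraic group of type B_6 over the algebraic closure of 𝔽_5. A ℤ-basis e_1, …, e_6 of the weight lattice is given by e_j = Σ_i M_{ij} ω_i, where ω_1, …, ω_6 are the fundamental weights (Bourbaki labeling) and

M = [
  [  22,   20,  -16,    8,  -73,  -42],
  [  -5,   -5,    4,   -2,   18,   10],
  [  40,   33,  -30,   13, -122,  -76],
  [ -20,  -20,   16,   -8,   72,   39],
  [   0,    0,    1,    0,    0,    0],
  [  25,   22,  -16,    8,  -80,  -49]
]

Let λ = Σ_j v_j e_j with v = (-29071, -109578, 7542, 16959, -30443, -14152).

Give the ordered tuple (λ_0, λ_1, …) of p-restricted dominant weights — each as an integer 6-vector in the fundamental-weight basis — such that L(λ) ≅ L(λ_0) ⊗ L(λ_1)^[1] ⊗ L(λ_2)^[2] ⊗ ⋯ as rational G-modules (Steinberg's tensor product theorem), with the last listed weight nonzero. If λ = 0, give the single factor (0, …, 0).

((1, 1, 1, 1, 2, 2), (0, 0, 3, 1, 3, 4), (4, 0, 0, 1, 1, 0), (4, 0, 4, 3, 0, 1), (0, 0, 2, 2, 2, 0), (0, 0, 1, 4, 2, 2))

ω-coordinates c = M·v, v = (-29071, -109578, 7542, 16959, -30443, -14152):
  c_1 = 22*-29071 + 20*-109578 + -16*7542 + 8*16959 + -73*-30443 + -42*-14152 = 601
  c_2 = -5*-29071 + -5*-109578 + 4*7542 + -2*16959 + 18*-30443 + 10*-14152 = 1
  c_3 = 40*-29071 + 33*-109578 + -30*7542 + 13*16959 + -122*-30443 + -76*-14152 = 4891
  c_4 = -20*-29071 + -20*-109578 + 16*7542 + -8*16959 + 72*-30443 + 39*-14152 = 14156
  c_5 = 0*-29071 + 0*-109578 + 1*7542 + 0*16959 + 0*-30443 + 0*-14152 = 7542
  c_6 = 25*-29071 + 22*-109578 + -16*7542 + 8*16959 + -80*-30443 + -49*-14152 = 6397
p = 5; digits c_i = Σ_j d_{ij}·5^j, 0 ≤ d_{ij} < 5:
  c_1 = 601 = 1·5^0 + 0·5^1 + 4·5^2 + 4·5^3
  c_2 = 1 = 1·5^0
  c_3 = 4891 = 1·5^0 + 3·5^1 + 0·5^2 + 4·5^3 + 2·5^4 + 1·5^5
  c_4 = 14156 = 1·5^0 + 1·5^1 + 1·5^2 + 3·5^3 + 2·5^4 + 4·5^5
  c_5 = 7542 = 2·5^0 + 3·5^1 + 1·5^2 + 0·5^3 + 2·5^4 + 2·5^5
  c_6 = 6397 = 2·5^0 + 4·5^1 + 0·5^2 + 1·5^3 + 0·5^4 + 2·5^5
Factor λ_0 = (1, 1, 1, 1, 2, 2)
Factor λ_1 = (0, 0, 3, 1, 3, 4)
Factor λ_2 = (4, 0, 0, 1, 1, 0)
Factor λ_3 = (4, 0, 4, 3, 0, 1)
Factor λ_4 = (0, 0, 2, 2, 2, 0)
Factor λ_5 = (0, 0, 1, 4, 2, 2)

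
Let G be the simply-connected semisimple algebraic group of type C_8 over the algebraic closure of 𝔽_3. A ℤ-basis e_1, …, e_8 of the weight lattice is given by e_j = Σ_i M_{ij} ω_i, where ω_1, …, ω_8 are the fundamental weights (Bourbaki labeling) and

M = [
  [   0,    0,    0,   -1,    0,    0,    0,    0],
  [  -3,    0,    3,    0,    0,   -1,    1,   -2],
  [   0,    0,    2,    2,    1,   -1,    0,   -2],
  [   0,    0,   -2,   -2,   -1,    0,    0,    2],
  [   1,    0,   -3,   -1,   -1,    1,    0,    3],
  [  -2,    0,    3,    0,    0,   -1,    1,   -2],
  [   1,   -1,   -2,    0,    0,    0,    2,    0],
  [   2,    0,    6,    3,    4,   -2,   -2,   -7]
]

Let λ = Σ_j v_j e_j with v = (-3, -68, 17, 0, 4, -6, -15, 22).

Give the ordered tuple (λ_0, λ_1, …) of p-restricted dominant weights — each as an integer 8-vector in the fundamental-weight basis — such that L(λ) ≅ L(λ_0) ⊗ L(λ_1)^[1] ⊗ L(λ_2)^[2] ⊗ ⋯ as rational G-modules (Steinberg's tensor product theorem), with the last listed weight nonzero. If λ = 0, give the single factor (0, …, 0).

((0, 1, 0, 0, 2, 1, 1, 0), (0, 2, 0, 2, 0, 1, 0, 0))

In the fundamental-weight basis, λ has coordinates c = M·v (v = (-3, -68, 17, 0, 4, -6, -15, 22)):
  c_1 = (0)·(-3) + (0)·(-68) + 0·17 + (-1)·(0) + 0·4 + (0)·(-6) + (0)·(-15) + 0·22 = 0
  c_2 = (-3)·(-3) + (0)·(-68) + 3·17 + 0·0 + 0·4 + (-1)·(-6) + (1)·(-15) + (-2)·(22) = 7
  c_3 = (0)·(-3) + (0)·(-68) + 2·17 + 2·0 + 1·4 + (-1)·(-6) + (0)·(-15) + (-2)·(22) = 0
  c_4 = (0)·(-3) + (0)·(-68) + (-2)·(17) + (-2)·(0) + (-1)·(4) + (0)·(-6) + (0)·(-15) + 2·22 = 6
  c_5 = (1)·(-3) + (0)·(-68) + (-3)·(17) + (-1)·(0) + (-1)·(4) + (1)·(-6) + (0)·(-15) + 3·22 = 2
  c_6 = (-2)·(-3) + (0)·(-68) + 3·17 + 0·0 + 0·4 + (-1)·(-6) + (1)·(-15) + (-2)·(22) = 4
  c_7 = (1)·(-3) + (-1)·(-68) + (-2)·(17) + 0·0 + 0·4 + (0)·(-6) + (2)·(-15) + 0·22 = 1
  c_8 = (2)·(-3) + (0)·(-68) + 6·17 + 3·0 + 4·4 + (-2)·(-6) + (-2)·(-15) + (-7)·(22) = 0
Writing each c_i in base p = 3:
  c_1 = 0
  c_2 = 7 = 1·3^0 + 2·3^1
  c_3 = 0
  c_4 = 6 = 0·3^0 + 2·3^1
  c_5 = 2 = 2·3^0
  c_6 = 4 = 1·3^0 + 1·3^1
  c_7 = 1 = 1·3^0
  c_8 = 0
p-restricted factor λ_0 = (0, 1, 0, 0, 2, 1, 1, 0)
p-restricted factor λ_1 = (0, 2, 0, 2, 0, 1, 0, 0)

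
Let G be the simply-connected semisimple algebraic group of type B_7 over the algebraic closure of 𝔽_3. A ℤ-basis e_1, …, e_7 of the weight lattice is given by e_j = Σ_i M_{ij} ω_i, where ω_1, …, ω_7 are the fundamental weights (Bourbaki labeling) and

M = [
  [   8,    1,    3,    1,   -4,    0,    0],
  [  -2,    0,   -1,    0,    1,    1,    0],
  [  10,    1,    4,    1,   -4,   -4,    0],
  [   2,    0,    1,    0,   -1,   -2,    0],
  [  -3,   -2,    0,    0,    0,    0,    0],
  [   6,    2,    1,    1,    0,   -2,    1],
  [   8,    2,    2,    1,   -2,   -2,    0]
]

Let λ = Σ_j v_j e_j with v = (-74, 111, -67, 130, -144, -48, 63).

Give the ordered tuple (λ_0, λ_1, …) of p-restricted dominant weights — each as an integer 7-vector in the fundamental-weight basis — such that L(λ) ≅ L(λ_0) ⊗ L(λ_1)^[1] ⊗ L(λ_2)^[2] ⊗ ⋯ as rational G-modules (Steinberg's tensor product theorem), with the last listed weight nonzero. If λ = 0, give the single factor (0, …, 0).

((0, 2, 1, 1, 0, 0, 1), (2, 1, 0, 2, 0, 0, 0), (2, 2, 0, 2, 0, 0, 1))

In the fundamental-weight basis, λ has coordinates c = M·v (v = (-74, 111, -67, 130, -144, -48, 63)):
  c_1 = (8)·(-74) + 1·111 + (3)·(-67) + 1·130 + (-4)·(-144) + (0)·(-48) + 0·63 = 24
  c_2 = (-2)·(-74) + 0·111 + (-1)·(-67) + 0·130 + (1)·(-144) + (1)·(-48) + 0·63 = 23
  c_3 = (10)·(-74) + 1·111 + (4)·(-67) + 1·130 + (-4)·(-144) + (-4)·(-48) + 0·63 = 1
  c_4 = (2)·(-74) + 0·111 + (1)·(-67) + 0·130 + (-1)·(-144) + (-2)·(-48) + 0·63 = 25
  c_5 = (-3)·(-74) + (-2)·(111) + (0)·(-67) + 0·130 + (0)·(-144) + (0)·(-48) + 0·63 = 0
  c_6 = (6)·(-74) + 2·111 + (1)·(-67) + 1·130 + (0)·(-144) + (-2)·(-48) + 1·63 = 0
  c_7 = (8)·(-74) + 2·111 + (2)·(-67) + 1·130 + (-2)·(-144) + (-2)·(-48) + 0·63 = 10
Base-3 expansion of each c_i:
  c_1 = 24 = 0·3^0 + 2·3^1 + 2·3^2
  c_2 = 23 = 2·3^0 + 1·3^1 + 2·3^2
  c_3 = 1 = 1·3^0
  c_4 = 25 = 1·3^0 + 2·3^1 + 2·3^2
  c_5 = 0
  c_6 = 0
  c_7 = 10 = 1·3^0 + 0·3^1 + 1·3^2
Factor λ_0 = (0, 2, 1, 1, 0, 0, 1)
Factor λ_1 = (2, 1, 0, 2, 0, 0, 0)
Factor λ_2 = (2, 2, 0, 2, 0, 0, 1)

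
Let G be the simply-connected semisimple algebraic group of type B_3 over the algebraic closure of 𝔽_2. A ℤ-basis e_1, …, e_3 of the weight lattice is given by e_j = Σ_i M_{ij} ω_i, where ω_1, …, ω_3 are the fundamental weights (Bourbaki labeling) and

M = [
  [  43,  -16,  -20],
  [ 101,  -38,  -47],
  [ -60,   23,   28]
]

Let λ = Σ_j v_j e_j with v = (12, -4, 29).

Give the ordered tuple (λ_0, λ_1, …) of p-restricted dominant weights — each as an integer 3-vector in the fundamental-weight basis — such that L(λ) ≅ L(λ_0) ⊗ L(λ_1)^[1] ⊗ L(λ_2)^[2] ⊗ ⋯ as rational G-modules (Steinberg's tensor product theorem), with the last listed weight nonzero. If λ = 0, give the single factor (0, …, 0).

Converting to the ω-basis (c_i = row i of M dotted with v = (12, -4, 29)):
  c_1 = (43)·(12) + (-16)·(-4) + (-20)·(29) = 0
  c_2 = (101)·(12) + (-38)·(-4) + (-47)·(29) = 1
  c_3 = (-60)·(12) + (23)·(-4) + (28)·(29) = 0
Writing each c_i in base p = 2:
  c_1 = 0
  c_2 = 1 = 1·2^0
  c_3 = 0
λ_0 = (0, 1, 0)

((0, 1, 0),)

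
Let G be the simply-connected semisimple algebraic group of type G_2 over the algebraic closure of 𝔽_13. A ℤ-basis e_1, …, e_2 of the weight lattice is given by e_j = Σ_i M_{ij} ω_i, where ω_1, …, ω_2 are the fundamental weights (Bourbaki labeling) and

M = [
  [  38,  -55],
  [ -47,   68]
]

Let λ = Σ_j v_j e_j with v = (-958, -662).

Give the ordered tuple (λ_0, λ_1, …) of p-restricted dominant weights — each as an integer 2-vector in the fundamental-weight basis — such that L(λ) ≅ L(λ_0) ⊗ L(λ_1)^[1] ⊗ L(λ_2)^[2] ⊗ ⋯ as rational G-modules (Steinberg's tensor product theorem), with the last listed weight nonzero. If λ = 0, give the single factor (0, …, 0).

((6, 10),)

ω-coordinates c = M·v, v = (-958, -662):
  c_1 = (38)·(-958) + (-55)·(-662) = 6
  c_2 = (-47)·(-958) + (68)·(-662) = 10
Writing each c_i in base p = 13:
  c_1 = 6 = 6·13^0
  c_2 = 10 = 10·13^0
Factor λ_0 = (6, 10)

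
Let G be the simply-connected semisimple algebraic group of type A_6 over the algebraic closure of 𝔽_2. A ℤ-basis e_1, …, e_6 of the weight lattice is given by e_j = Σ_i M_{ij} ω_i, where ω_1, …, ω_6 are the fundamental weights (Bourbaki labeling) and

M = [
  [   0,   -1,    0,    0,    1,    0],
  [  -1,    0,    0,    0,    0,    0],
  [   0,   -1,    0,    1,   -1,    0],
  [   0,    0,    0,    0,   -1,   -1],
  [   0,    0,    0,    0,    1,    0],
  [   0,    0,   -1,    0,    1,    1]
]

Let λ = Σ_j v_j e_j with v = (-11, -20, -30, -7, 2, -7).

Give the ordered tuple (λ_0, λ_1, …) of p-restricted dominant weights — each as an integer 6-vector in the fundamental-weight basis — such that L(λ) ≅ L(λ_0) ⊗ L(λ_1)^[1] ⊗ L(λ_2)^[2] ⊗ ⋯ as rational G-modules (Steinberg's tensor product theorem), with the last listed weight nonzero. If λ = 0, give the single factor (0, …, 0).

Change of basis e → ω: c = M·v where v = (-11, -20, -30, -7, 2, -7):
  c_1 = 0*-11 + -1*-20 + 0*-30 + 0*-7 + 1*2 + 0*-7 = 22
  c_2 = -1*-11 + 0*-20 + 0*-30 + 0*-7 + 0*2 + 0*-7 = 11
  c_3 = 0*-11 + -1*-20 + 0*-30 + 1*-7 + -1*2 + 0*-7 = 11
  c_4 = 0*-11 + 0*-20 + 0*-30 + 0*-7 + -1*2 + -1*-7 = 5
  c_5 = 0*-11 + 0*-20 + 0*-30 + 0*-7 + 1*2 + 0*-7 = 2
  c_6 = 0*-11 + 0*-20 + -1*-30 + 0*-7 + 1*2 + 1*-7 = 25
Expand coordinatewise in base 2:
  c_1 = 22 = 0·2^0 + 1·2^1 + 1·2^2 + 0·2^3 + 1·2^4
  c_2 = 11 = 1·2^0 + 1·2^1 + 0·2^2 + 1·2^3
  c_3 = 11 = 1·2^0 + 1·2^1 + 0·2^2 + 1·2^3
  c_4 = 5 = 1·2^0 + 0·2^1 + 1·2^2
  c_5 = 2 = 0·2^0 + 1·2^1
  c_6 = 25 = 1·2^0 + 0·2^1 + 0·2^2 + 1·2^3 + 1·2^4
λ_0 = (0, 1, 1, 1, 0, 1)
λ_1 = (1, 1, 1, 0, 1, 0)
λ_2 = (1, 0, 0, 1, 0, 0)
λ_3 = (0, 1, 1, 0, 0, 1)
λ_4 = (1, 0, 0, 0, 0, 1)

((0, 1, 1, 1, 0, 1), (1, 1, 1, 0, 1, 0), (1, 0, 0, 1, 0, 0), (0, 1, 1, 0, 0, 1), (1, 0, 0, 0, 0, 1))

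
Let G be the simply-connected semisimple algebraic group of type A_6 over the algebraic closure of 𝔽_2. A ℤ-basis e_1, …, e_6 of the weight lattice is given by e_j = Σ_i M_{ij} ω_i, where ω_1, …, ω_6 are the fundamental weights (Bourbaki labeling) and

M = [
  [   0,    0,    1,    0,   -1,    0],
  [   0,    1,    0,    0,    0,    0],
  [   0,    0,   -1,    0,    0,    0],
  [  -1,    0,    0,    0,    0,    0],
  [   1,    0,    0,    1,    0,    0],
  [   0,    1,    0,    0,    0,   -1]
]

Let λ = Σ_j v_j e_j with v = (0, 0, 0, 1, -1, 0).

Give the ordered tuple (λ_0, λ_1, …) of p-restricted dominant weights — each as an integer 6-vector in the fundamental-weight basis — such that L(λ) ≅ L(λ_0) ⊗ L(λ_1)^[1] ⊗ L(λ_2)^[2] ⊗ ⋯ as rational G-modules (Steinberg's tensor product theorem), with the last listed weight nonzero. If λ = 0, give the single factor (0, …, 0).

((1, 0, 0, 0, 1, 0),)

Compute c_i = Σ_j M_{ij} v_j with v = (0, 0, 0, 1, -1, 0):
  c_1 = 0·0 + 0·0 + 1·0 + 0·1 + (-1)·(-1) + 0·0 = 1
  c_2 = 0·0 + 1·0 + 0·0 + 0·1 + (0)·(-1) + 0·0 = 0
  c_3 = 0·0 + 0·0 + (-1)·(0) + 0·1 + (0)·(-1) + 0·0 = 0
  c_4 = (-1)·(0) + 0·0 + 0·0 + 0·1 + (0)·(-1) + 0·0 = 0
  c_5 = 1·0 + 0·0 + 0·0 + 1·1 + (0)·(-1) + 0·0 = 1
  c_6 = 0·0 + 1·0 + 0·0 + 0·1 + (0)·(-1) + (-1)·(0) = 0
Base-2 expansion of each c_i:
  c_1 = 1 = 1·2^0
  c_2 = 0
  c_3 = 0
  c_4 = 0
  c_5 = 1 = 1·2^0
  c_6 = 0
p-restricted factor λ_0 = (1, 0, 0, 0, 1, 0)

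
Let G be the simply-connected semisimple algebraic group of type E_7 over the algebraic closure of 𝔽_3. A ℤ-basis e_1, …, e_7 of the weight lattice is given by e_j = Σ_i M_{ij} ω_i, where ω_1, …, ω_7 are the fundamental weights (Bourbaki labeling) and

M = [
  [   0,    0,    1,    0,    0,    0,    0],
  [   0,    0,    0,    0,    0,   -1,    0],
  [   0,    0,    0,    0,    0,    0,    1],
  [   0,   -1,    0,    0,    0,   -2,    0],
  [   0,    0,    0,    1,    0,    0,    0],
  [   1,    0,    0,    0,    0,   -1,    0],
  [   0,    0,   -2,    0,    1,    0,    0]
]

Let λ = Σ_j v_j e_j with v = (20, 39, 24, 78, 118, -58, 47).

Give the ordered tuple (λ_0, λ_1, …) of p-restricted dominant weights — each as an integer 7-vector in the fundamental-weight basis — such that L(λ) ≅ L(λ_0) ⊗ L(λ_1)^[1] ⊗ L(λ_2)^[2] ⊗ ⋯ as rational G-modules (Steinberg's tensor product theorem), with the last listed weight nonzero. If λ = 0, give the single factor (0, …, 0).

ω-coordinates c = M·v, v = (20, 39, 24, 78, 118, -58, 47):
  c_1 = 0·20 + 0·39 + 1·24 + 0·78 + 0·118 + (0)·(-58) + 0·47 = 24
  c_2 = 0·20 + 0·39 + 0·24 + 0·78 + 0·118 + (-1)·(-58) + 0·47 = 58
  c_3 = 0·20 + 0·39 + 0·24 + 0·78 + 0·118 + (0)·(-58) + 1·47 = 47
  c_4 = 0·20 + (-1)·(39) + 0·24 + 0·78 + 0·118 + (-2)·(-58) + 0·47 = 77
  c_5 = 0·20 + 0·39 + 0·24 + 1·78 + 0·118 + (0)·(-58) + 0·47 = 78
  c_6 = 1·20 + 0·39 + 0·24 + 0·78 + 0·118 + (-1)·(-58) + 0·47 = 78
  c_7 = 0·20 + 0·39 + (-2)·(24) + 0·78 + 1·118 + (0)·(-58) + 0·47 = 70
Expand coordinatewise in base 3:
  c_1 = 24 = 0·3^0 + 2·3^1 + 2·3^2
  c_2 = 58 = 1·3^0 + 1·3^1 + 0·3^2 + 2·3^3
  c_3 = 47 = 2·3^0 + 0·3^1 + 2·3^2 + 1·3^3
  c_4 = 77 = 2·3^0 + 1·3^1 + 2·3^2 + 2·3^3
  c_5 = 78 = 0·3^0 + 2·3^1 + 2·3^2 + 2·3^3
  c_6 = 78 = 0·3^0 + 2·3^1 + 2·3^2 + 2·3^3
  c_7 = 70 = 1·3^0 + 2·3^1 + 1·3^2 + 2·3^3
Factor λ_0 = (0, 1, 2, 2, 0, 0, 1)
Factor λ_1 = (2, 1, 0, 1, 2, 2, 2)
Factor λ_2 = (2, 0, 2, 2, 2, 2, 1)
Factor λ_3 = (0, 2, 1, 2, 2, 2, 2)

((0, 1, 2, 2, 0, 0, 1), (2, 1, 0, 1, 2, 2, 2), (2, 0, 2, 2, 2, 2, 1), (0, 2, 1, 2, 2, 2, 2))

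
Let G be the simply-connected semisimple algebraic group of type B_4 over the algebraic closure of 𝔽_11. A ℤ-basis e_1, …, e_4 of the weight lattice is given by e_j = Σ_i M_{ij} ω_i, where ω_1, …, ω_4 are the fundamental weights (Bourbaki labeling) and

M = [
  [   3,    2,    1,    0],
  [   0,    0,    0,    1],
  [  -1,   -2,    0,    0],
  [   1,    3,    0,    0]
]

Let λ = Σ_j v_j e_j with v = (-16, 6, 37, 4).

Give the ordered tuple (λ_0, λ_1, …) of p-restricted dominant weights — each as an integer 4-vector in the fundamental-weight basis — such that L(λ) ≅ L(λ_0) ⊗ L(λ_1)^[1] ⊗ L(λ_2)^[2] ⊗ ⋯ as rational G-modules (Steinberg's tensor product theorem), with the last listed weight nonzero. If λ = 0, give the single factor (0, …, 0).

Compute c_i = Σ_j M_{ij} v_j with v = (-16, 6, 37, 4):
  c_1 = (3)·(-16) + 2·6 + 1·37 + 0·4 = 1
  c_2 = (0)·(-16) + 0·6 + 0·37 + 1·4 = 4
  c_3 = (-1)·(-16) + (-2)·(6) + 0·37 + 0·4 = 4
  c_4 = (1)·(-16) + 3·6 + 0·37 + 0·4 = 2
Base-11 expansion of each c_i:
  c_1 = 1 = 1·11^0
  c_2 = 4 = 4·11^0
  c_3 = 4 = 4·11^0
  c_4 = 2 = 2·11^0
p-restricted factor λ_0 = (1, 4, 4, 2)

((1, 4, 4, 2),)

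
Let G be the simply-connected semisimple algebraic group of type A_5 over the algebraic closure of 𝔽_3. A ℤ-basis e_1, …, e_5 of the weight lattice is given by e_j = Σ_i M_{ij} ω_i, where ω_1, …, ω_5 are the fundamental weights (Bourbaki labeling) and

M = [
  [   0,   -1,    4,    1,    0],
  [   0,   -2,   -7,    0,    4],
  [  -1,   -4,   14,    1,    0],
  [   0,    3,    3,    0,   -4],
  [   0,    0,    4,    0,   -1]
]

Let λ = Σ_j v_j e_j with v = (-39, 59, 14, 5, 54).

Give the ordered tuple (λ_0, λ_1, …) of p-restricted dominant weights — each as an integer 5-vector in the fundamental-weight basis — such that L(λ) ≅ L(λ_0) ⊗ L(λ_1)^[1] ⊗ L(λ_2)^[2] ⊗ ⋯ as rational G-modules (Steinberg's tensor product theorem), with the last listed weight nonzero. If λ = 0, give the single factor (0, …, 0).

((2, 0, 1, 0, 2), (0, 0, 1, 1, 0))

ω-coordinates c = M·v, v = (-39, 59, 14, 5, 54):
  c_1 = (0)·(-39) + (-1)·(59) + 4·14 + 1·5 + 0·54 = 2
  c_2 = (0)·(-39) + (-2)·(59) + (-7)·(14) + 0·5 + 4·54 = 0
  c_3 = (-1)·(-39) + (-4)·(59) + 14·14 + 1·5 + 0·54 = 4
  c_4 = (0)·(-39) + 3·59 + 3·14 + 0·5 + (-4)·(54) = 3
  c_5 = (0)·(-39) + 0·59 + 4·14 + 0·5 + (-1)·(54) = 2
Writing each c_i in base p = 3:
  c_1 = 2 = 2·3^0
  c_2 = 0
  c_3 = 4 = 1·3^0 + 1·3^1
  c_4 = 3 = 0·3^0 + 1·3^1
  c_5 = 2 = 2·3^0
Factor λ_0 = (2, 0, 1, 0, 2)
Factor λ_1 = (0, 0, 1, 1, 0)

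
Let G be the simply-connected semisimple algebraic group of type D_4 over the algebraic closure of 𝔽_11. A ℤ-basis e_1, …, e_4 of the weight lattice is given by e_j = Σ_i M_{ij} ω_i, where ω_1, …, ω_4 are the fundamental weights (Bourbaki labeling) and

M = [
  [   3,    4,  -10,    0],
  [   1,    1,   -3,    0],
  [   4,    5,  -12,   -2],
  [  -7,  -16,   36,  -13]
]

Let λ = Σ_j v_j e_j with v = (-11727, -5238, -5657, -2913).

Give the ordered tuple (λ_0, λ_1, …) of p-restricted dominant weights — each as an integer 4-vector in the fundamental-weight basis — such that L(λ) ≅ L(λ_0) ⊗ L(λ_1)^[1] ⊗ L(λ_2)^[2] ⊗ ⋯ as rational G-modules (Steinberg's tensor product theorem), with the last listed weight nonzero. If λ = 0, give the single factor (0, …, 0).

Change of basis e → ω: c = M·v where v = (-11727, -5238, -5657, -2913):
  c_1 = (3)·(-11727) + (4)·(-5238) + (-10)·(-5657) + (0)·(-2913) = 437
  c_2 = (1)·(-11727) + (1)·(-5238) + (-3)·(-5657) + (0)·(-2913) = 6
  c_3 = (4)·(-11727) + (5)·(-5238) + (-12)·(-5657) + (-2)·(-2913) = 612
  c_4 = (-7)·(-11727) + (-16)·(-5238) + (36)·(-5657) + (-13)·(-2913) = 114
Writing each c_i in base p = 11:
  c_1 = 437 = 8·11^0 + 6·11^1 + 3·11^2
  c_2 = 6 = 6·11^0
  c_3 = 612 = 7·11^0 + 0·11^1 + 5·11^2
  c_4 = 114 = 4·11^0 + 10·11^1
λ_0 = (8, 6, 7, 4)
λ_1 = (6, 0, 0, 10)
λ_2 = (3, 0, 5, 0)

((8, 6, 7, 4), (6, 0, 0, 10), (3, 0, 5, 0))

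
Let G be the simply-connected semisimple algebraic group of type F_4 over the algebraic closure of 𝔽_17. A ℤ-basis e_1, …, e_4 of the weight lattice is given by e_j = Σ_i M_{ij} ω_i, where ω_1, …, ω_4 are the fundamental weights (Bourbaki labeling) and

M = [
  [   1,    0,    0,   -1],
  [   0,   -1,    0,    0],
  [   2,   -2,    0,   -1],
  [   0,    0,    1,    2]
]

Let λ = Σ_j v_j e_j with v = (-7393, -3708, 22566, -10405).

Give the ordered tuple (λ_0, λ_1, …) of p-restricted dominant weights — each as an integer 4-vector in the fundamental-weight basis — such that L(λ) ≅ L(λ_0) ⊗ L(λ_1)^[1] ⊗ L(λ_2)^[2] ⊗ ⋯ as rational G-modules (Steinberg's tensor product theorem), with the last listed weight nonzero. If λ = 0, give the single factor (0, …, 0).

((3, 2, 9, 5), (7, 14, 8, 1), (10, 12, 10, 6))

ω-coordinates c = M·v, v = (-7393, -3708, 22566, -10405):
  c_1 = (1)·(-7393) + (0)·(-3708) + 0·22566 + (-1)·(-10405) = 3012
  c_2 = (0)·(-7393) + (-1)·(-3708) + 0·22566 + (0)·(-10405) = 3708
  c_3 = (2)·(-7393) + (-2)·(-3708) + 0·22566 + (-1)·(-10405) = 3035
  c_4 = (0)·(-7393) + (0)·(-3708) + 1·22566 + (2)·(-10405) = 1756
Writing each c_i in base p = 17:
  c_1 = 3012 = 3·17^0 + 7·17^1 + 10·17^2
  c_2 = 3708 = 2·17^0 + 14·17^1 + 12·17^2
  c_3 = 3035 = 9·17^0 + 8·17^1 + 10·17^2
  c_4 = 1756 = 5·17^0 + 1·17^1 + 6·17^2
Factor λ_0 = (3, 2, 9, 5)
Factor λ_1 = (7, 14, 8, 1)
Factor λ_2 = (10, 12, 10, 6)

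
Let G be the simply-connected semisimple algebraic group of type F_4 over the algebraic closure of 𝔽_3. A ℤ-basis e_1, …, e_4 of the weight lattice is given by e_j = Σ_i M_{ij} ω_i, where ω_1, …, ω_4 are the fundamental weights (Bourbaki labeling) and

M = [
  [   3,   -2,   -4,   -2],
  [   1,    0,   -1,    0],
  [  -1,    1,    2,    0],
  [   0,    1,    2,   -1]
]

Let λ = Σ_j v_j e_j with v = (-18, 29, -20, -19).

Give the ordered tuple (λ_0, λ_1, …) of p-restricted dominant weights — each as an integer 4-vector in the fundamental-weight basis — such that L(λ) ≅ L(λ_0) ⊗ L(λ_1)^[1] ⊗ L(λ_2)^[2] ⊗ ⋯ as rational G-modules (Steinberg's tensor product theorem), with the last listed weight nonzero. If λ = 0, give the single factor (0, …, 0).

((0, 2, 1, 2), (2, 0, 2, 2))

In the fundamental-weight basis, λ has coordinates c = M·v (v = (-18, 29, -20, -19)):
  c_1 = (3)·(-18) + (-2)·(29) + (-4)·(-20) + (-2)·(-19) = 6
  c_2 = (1)·(-18) + (0)·(29) + (-1)·(-20) + (0)·(-19) = 2
  c_3 = (-1)·(-18) + (1)·(29) + (2)·(-20) + (0)·(-19) = 7
  c_4 = (0)·(-18) + (1)·(29) + (2)·(-20) + (-1)·(-19) = 8
Expand coordinatewise in base 3:
  c_1 = 6 = 0·3^0 + 2·3^1
  c_2 = 2 = 2·3^0
  c_3 = 7 = 1·3^0 + 2·3^1
  c_4 = 8 = 2·3^0 + 2·3^1
p-restricted factor λ_0 = (0, 2, 1, 2)
p-restricted factor λ_1 = (2, 0, 2, 2)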